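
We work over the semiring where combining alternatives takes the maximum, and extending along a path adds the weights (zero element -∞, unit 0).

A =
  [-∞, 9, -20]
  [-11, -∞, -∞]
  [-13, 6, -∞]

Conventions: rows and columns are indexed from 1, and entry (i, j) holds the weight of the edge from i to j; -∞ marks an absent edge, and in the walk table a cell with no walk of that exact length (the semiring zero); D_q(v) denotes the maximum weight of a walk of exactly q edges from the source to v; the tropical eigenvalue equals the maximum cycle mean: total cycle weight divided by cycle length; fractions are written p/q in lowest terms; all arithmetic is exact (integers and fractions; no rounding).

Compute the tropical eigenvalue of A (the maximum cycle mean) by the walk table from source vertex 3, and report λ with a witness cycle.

q=0: [-∞, -∞, 0]
q=1: [-13, 6, -∞]
q=2: [-5, -4, -33]
q=3: [-15, 4, -25]
Optimal cycle mean attained by: cycle 1->2->1, total 9 + (-11), length 2.
Answer: λ = -1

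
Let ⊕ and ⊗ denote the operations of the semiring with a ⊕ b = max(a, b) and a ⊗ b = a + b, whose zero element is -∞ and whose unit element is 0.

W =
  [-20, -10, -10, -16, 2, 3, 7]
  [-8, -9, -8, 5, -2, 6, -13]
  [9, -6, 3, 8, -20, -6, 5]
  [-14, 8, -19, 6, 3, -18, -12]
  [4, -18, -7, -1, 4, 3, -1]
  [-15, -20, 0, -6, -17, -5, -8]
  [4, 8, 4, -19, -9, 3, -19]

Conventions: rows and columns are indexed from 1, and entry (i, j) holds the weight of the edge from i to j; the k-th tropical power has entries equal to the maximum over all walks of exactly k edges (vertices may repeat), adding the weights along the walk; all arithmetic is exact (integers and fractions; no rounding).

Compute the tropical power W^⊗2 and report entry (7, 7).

W^⊗2:
  [11, 15, 11, 1, 6, 10, 1]
  [2, 13, 6, 11, 8, 1, -1]
  [12, 16, 9, 14, 11, 12, 16]
  [7, 14, 0, 13, 9, 14, 2]
  [8, 7, 3, 5, 8, 7, 11]
  [9, 2, 3, 8, -3, -5, 5]
  [13, -1, 7, 13, 6, 14, 11]
Key observation: the optimum is the walk 7->1->7, with weight 4 + 7 = 11.
Optimal value attained by: walk 7->1->7.
Answer: (W^⊗2)[7][7] = 11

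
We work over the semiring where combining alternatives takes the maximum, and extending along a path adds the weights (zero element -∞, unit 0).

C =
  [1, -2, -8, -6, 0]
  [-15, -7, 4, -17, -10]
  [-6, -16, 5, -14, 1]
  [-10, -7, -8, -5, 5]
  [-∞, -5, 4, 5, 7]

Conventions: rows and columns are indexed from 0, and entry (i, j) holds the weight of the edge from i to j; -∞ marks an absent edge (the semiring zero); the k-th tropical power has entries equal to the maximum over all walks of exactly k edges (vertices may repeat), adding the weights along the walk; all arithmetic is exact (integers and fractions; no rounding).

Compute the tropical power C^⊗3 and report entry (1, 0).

C^⊗2:
  [2, -1, 4, 5, 7]
  [-2, -12, 9, -5, 5]
  [-1, -4, 10, 6, 8]
  [-9, 0, 9, 10, 12]
  [-2, 2, 11, 12, 14]
C^⊗3:
  [3, 2, 11, 12, 14]
  [3, 0, 14, 10, 12]
  [4, 3, 15, 13, 15]
  [3, 7, 16, 17, 19]
  [5, 9, 18, 19, 21]
Key observation: the optimum is the walk 1->2->2->0, with weight 4 + 5 + (-6) = 3.
Optimal value attained by: walk 1->2->2->0.
Answer: (C^⊗3)[1][0] = 3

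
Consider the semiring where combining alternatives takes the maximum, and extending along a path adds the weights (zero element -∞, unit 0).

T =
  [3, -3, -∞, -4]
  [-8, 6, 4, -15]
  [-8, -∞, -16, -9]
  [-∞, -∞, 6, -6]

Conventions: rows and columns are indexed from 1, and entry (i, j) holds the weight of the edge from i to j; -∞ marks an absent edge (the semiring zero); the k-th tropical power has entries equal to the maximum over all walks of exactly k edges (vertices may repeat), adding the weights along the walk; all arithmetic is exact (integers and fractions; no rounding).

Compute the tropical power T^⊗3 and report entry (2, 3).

T^⊗2:
  [6, 3, 2, -1]
  [-2, 12, 10, -5]
  [-5, -11, -3, -12]
  [-2, -∞, 0, -3]
T^⊗3:
  [9, 9, 7, 2]
  [4, 18, 16, 1]
  [-2, -5, -6, -9]
  [1, -5, 3, -6]
Key observation: the optimum is the walk 2->2->2->3, with weight 6 + 6 + 4 = 16.
Optimal value attained by: walk 2->2->2->3.
Answer: (T^⊗3)[2][3] = 16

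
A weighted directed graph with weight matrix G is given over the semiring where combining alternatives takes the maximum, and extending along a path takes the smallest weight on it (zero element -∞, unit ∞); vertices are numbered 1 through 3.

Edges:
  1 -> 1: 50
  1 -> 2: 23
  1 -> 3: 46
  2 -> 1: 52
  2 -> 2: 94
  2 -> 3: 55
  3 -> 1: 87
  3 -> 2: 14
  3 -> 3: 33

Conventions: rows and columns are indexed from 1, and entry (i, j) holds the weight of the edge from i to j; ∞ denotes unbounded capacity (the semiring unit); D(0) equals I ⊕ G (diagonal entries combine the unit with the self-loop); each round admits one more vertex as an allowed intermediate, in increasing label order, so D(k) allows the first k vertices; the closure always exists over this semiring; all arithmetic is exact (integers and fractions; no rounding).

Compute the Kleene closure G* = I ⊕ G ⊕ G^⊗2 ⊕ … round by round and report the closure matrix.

D(0):
  [∞, 23, 46]
  [52, ∞, 55]
  [87, 14, ∞]
D(1):
  [∞, 23, 46]
  [52, ∞, 55]
  [87, 23, ∞]
D(2):
  [∞, 23, 46]
  [52, ∞, 55]
  [87, 23, ∞]
D(3):
  [∞, 23, 46]
  [55, ∞, 55]
  [87, 23, ∞]
Answer: G* = [[∞, 23, 46], [55, ∞, 55], [87, 23, ∞]]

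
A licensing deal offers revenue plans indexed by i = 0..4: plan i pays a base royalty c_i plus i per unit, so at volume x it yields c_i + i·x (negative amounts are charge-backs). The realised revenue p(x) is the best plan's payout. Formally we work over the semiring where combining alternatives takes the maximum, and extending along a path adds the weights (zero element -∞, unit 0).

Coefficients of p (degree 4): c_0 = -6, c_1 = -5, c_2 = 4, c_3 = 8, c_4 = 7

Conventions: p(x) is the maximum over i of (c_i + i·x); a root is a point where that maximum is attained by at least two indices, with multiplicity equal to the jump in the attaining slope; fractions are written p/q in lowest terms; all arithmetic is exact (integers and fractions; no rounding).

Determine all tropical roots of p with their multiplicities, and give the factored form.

hull edge (i=0, c=-6) to (i=2, c=4): slope 5, span 2
hull edge (i=2, c=4) to (i=3, c=8): slope 4, span 1
hull edge (i=3, c=8) to (i=4, c=7): slope -1, span 1
Factored form: p(x) = 7 ⊗ (x ⊕ (-5)) ⊗ (x ⊕ (-5)) ⊗ (x ⊕ (-4)) ⊗ (x ⊕ 1)
Answer: roots = -5 (mult 2), -4 (mult 1), 1 (mult 1)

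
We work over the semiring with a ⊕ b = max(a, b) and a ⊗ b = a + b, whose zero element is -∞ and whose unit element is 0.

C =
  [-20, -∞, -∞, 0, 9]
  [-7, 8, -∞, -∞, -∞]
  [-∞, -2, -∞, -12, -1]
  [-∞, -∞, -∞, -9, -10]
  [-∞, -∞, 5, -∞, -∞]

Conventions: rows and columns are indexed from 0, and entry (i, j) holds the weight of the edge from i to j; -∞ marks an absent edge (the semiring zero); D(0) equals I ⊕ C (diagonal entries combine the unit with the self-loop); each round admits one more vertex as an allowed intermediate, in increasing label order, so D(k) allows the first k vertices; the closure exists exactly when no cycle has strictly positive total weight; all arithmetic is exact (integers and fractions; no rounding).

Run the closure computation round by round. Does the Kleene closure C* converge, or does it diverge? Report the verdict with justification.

Detection: at round 0, diagonal entry (1, 1) turns strictly positive.
Key observation: the cycle 1->1 has total weight 8, which is strictly positive.
Answer: DIVERGES — positive cycle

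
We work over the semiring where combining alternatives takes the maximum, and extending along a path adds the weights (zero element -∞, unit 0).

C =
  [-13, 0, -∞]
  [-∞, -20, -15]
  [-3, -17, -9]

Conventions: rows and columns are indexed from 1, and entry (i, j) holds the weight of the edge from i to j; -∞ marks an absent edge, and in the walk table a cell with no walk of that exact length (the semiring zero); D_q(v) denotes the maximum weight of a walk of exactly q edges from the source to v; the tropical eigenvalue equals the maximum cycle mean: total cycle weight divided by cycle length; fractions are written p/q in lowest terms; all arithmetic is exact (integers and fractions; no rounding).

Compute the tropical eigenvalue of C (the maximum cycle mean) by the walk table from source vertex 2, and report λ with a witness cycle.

q=0: [-∞, 0, -∞]
q=1: [-∞, -20, -15]
q=2: [-18, -32, -24]
q=3: [-27, -18, -33]
Optimal cycle mean attained by: cycle 1->2->3->1, total 0 + (-15) + (-3), length 3.
Answer: λ = -6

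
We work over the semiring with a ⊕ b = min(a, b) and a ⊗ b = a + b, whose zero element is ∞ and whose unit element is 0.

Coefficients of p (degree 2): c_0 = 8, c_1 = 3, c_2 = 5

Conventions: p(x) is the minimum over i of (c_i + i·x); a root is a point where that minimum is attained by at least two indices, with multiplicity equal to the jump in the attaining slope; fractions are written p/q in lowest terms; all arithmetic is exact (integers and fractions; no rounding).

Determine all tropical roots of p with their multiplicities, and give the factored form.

hull edge (i=0, c=8) to (i=1, c=3): slope -5, span 1
hull edge (i=1, c=3) to (i=2, c=5): slope 2, span 1
Factored form: p(x) = 5 ⊗ (x ⊕ (-2)) ⊗ (x ⊕ 5)
Answer: roots = -2 (mult 1), 5 (mult 1)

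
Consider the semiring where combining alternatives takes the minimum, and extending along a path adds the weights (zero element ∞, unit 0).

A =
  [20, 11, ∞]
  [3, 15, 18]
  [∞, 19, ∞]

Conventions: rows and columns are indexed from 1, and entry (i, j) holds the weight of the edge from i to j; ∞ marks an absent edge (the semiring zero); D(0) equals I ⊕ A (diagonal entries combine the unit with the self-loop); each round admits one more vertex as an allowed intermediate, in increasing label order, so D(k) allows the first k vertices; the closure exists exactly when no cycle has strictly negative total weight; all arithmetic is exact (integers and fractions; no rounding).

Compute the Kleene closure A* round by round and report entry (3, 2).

D(0):
  [0, 11, ∞]
  [3, 0, 18]
  [∞, 19, 0]
D(1):
  [0, 11, ∞]
  [3, 0, 18]
  [∞, 19, 0]
D(2):
  [0, 11, 29]
  [3, 0, 18]
  [22, 19, 0]
D(3):
  [0, 11, 29]
  [3, 0, 18]
  [22, 19, 0]
Answer: A*[3][2] = 19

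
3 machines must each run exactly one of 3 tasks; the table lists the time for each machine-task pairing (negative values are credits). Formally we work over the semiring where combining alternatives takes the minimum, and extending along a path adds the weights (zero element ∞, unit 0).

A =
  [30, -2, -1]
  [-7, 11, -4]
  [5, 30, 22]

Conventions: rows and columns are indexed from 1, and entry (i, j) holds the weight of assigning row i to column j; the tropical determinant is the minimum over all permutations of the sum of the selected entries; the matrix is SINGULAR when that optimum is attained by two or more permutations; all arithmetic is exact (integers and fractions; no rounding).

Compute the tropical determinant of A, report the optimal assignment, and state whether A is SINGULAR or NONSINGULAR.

σ = (1, 2, 3): 30 + 11 + 22 = 63
σ = (1, 3, 2): 30 + (-4) + 30 = 56
σ = (2, 1, 3): (-2) + (-7) + 22 = 13
σ = (2, 3, 1): (-2) + (-4) + 5 = -1
σ = (3, 1, 2): (-1) + (-7) + 30 = 22
σ = (3, 2, 1): (-1) + 11 + 5 = 15
Optimal value attained by: σ = (2, 3, 1).
Answer: det⊕(A) = -1; verdict: NONSINGULAR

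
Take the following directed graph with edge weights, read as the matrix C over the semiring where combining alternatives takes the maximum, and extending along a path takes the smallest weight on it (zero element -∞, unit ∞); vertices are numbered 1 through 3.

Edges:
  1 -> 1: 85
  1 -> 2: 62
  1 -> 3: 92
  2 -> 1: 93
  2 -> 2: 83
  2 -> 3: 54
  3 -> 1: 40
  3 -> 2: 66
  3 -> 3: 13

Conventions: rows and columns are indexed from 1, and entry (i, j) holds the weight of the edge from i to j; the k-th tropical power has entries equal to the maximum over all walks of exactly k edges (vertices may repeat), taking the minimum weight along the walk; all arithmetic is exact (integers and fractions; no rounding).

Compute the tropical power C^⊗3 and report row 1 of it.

C^⊗2:
  [85, 66, 85]
  [85, 83, 92]
  [66, 66, 54]
C^⊗3:
  [85, 66, 85]
  [85, 83, 85]
  [66, 66, 66]
Answer: row 1 of C^⊗3 = [85, 66, 85]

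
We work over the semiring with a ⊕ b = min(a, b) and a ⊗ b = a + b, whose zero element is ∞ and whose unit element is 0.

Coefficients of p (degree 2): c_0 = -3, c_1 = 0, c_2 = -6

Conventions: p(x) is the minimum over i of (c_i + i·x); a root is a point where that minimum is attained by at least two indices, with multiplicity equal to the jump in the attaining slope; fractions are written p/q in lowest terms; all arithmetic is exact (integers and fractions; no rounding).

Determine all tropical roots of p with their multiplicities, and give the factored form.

hull edge (i=0, c=-3) to (i=2, c=-6): slope -3/2, span 2
Factored form: p(x) = -6 ⊗ (x ⊕ 3/2) ⊗ (x ⊕ 3/2)
Answer: roots = 3/2 (mult 2)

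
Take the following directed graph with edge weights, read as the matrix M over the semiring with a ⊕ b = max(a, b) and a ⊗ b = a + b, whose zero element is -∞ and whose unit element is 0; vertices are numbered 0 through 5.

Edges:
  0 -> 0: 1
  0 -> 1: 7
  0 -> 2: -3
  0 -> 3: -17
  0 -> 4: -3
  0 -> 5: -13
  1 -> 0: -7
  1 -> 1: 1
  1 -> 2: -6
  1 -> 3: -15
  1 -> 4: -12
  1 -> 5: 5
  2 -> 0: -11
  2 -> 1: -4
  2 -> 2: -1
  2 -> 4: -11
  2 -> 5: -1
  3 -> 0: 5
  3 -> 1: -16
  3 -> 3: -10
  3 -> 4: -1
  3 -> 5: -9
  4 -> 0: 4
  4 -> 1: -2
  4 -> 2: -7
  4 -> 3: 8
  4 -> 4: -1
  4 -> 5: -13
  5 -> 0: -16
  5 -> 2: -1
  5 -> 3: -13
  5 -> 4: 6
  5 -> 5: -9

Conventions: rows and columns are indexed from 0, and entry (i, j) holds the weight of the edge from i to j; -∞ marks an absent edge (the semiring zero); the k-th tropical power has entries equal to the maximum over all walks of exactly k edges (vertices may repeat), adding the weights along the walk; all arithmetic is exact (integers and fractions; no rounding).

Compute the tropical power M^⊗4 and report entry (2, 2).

M^⊗2:
  [2, 8, 1, 5, -2, 12]
  [-6, 2, 4, -4, 11, 6]
  [-7, -3, -2, -3, 5, 1]
  [6, 12, 2, 7, 2, -8]
  [13, 11, 1, 7, 7, 3]
  [10, 4, -1, 14, 5, -2]
M^⊗3:
  [10, 9, 11, 6, 18, 13]
  [15, 9, 5, 19, 12, 7]
  [9, 3, 0, 13, 7, 2]
  [12, 13, 6, 10, 6, 17]
  [14, 20, 10, 15, 10, 16]
  [19, 17, 7, 13, 13, 9]
M^⊗4:
  [22, 17, 12, 26, 19, 14]
  [24, 22, 12, 20, 18, 14]
  [18, 16, 6, 15, 12, 8]
  [15, 19, 16, 14, 23, 18]
  [20, 21, 15, 18, 22, 25]
  [20, 26, 16, 21, 16, 22]
Key observation: the optimum is the walk 2->5->4->0->2, with weight (-1) + 6 + 4 + (-3) = 6.
Optimal value attained by: walk 2->5->4->0->2.
Answer: (M^⊗4)[2][2] = 6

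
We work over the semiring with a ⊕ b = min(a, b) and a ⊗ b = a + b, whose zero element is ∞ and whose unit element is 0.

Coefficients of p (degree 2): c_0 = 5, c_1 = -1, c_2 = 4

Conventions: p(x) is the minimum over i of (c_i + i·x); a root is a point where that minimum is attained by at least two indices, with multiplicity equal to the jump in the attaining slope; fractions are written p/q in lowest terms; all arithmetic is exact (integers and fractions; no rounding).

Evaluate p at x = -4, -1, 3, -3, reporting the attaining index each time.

p(-4) = min(5+0·(-4)=5, -1+1·(-4)=-5, 4+2·(-4)=-4) = -5 (attained by i=1)
p(-1) = min(5+0·(-1)=5, -1+1·(-1)=-2, 4+2·(-1)=2) = -2 (attained by i=1)
p(3) = min(5+0·3=5, -1+1·3=2, 4+2·3=10) = 2 (attained by i=1)
p(-3) = min(5+0·(-3)=5, -1+1·(-3)=-4, 4+2·(-3)=-2) = -4 (attained by i=1)
Answer: p(-4) = -5; p(-1) = -2; p(3) = 2; p(-3) = -4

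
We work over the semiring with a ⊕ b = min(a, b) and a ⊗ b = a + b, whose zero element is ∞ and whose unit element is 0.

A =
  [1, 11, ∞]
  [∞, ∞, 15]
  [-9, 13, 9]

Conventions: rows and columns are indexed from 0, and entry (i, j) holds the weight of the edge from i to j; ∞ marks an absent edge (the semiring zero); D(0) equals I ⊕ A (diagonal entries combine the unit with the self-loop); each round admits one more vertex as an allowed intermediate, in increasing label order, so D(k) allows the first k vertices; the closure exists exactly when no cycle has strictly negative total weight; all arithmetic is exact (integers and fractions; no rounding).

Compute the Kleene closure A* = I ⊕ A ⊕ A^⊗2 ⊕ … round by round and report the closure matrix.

D(0):
  [0, 11, ∞]
  [∞, 0, 15]
  [-9, 13, 0]
D(1):
  [0, 11, ∞]
  [∞, 0, 15]
  [-9, 2, 0]
D(2):
  [0, 11, 26]
  [∞, 0, 15]
  [-9, 2, 0]
D(3):
  [0, 11, 26]
  [6, 0, 15]
  [-9, 2, 0]
Answer: A* = [[0, 11, 26], [6, 0, 15], [-9, 2, 0]]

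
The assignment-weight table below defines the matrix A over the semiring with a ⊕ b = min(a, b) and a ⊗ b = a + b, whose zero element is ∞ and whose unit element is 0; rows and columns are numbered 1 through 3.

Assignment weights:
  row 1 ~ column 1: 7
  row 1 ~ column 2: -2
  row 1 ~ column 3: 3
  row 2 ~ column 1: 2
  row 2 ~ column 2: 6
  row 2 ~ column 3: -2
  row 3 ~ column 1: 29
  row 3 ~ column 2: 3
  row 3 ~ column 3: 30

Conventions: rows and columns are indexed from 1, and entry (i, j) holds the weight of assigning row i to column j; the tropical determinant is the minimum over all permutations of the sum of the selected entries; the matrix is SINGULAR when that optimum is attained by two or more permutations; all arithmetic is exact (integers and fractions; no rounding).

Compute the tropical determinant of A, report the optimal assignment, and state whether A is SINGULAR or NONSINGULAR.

σ = (1, 2, 3): 7 + 6 + 30 = 43
σ = (1, 3, 2): 7 + (-2) + 3 = 8
σ = (2, 1, 3): (-2) + 2 + 30 = 30
σ = (2, 3, 1): (-2) + (-2) + 29 = 25
σ = (3, 1, 2): 3 + 2 + 3 = 8
σ = (3, 2, 1): 3 + 6 + 29 = 38
Optimal value attained by: σ = (1, 3, 2).
Answer: det⊕(A) = 8; verdict: SINGULAR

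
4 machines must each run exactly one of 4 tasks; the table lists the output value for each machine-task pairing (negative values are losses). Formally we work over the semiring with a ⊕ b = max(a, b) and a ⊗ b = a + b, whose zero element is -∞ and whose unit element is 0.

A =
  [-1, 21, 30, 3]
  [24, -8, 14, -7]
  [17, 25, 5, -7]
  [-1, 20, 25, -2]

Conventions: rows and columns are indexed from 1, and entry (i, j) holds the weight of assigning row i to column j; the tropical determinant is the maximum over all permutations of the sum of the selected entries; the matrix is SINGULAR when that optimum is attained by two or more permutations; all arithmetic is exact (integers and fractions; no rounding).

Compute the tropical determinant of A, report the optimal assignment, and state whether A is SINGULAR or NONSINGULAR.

σ = (1, 2, 3, 4): (-1) + (-8) + 5 + (-2) = -6
σ = (1, 2, 4, 3): (-1) + (-8) + (-7) + 25 = 9
σ = (1, 3, 2, 4): (-1) + 14 + 25 + (-2) = 36
σ = (1, 3, 4, 2): (-1) + 14 + (-7) + 20 = 26
σ = (1, 4, 2, 3): (-1) + (-7) + 25 + 25 = 42
σ = (1, 4, 3, 2): (-1) + (-7) + 5 + 20 = 17
σ = (2, 1, 3, 4): 21 + 24 + 5 + (-2) = 48
σ = (2, 1, 4, 3): 21 + 24 + (-7) + 25 = 63
σ = (2, 3, 1, 4): 21 + 14 + 17 + (-2) = 50
σ = (2, 3, 4, 1): 21 + 14 + (-7) + (-1) = 27
σ = (2, 4, 1, 3): 21 + (-7) + 17 + 25 = 56
σ = (2, 4, 3, 1): 21 + (-7) + 5 + (-1) = 18
σ = (3, 1, 2, 4): 30 + 24 + 25 + (-2) = 77
σ = (3, 1, 4, 2): 30 + 24 + (-7) + 20 = 67
σ = (3, 2, 1, 4): 30 + (-8) + 17 + (-2) = 37
σ = (3, 2, 4, 1): 30 + (-8) + (-7) + (-1) = 14
σ = (3, 4, 1, 2): 30 + (-7) + 17 + 20 = 60
σ = (3, 4, 2, 1): 30 + (-7) + 25 + (-1) = 47
σ = (4, 1, 2, 3): 3 + 24 + 25 + 25 = 77
σ = (4, 1, 3, 2): 3 + 24 + 5 + 20 = 52
σ = (4, 2, 1, 3): 3 + (-8) + 17 + 25 = 37
σ = (4, 2, 3, 1): 3 + (-8) + 5 + (-1) = -1
σ = (4, 3, 1, 2): 3 + 14 + 17 + 20 = 54
σ = (4, 3, 2, 1): 3 + 14 + 25 + (-1) = 41
Optimal value attained by: σ = (3, 1, 2, 4).
Answer: det⊕(A) = 77; verdict: SINGULAR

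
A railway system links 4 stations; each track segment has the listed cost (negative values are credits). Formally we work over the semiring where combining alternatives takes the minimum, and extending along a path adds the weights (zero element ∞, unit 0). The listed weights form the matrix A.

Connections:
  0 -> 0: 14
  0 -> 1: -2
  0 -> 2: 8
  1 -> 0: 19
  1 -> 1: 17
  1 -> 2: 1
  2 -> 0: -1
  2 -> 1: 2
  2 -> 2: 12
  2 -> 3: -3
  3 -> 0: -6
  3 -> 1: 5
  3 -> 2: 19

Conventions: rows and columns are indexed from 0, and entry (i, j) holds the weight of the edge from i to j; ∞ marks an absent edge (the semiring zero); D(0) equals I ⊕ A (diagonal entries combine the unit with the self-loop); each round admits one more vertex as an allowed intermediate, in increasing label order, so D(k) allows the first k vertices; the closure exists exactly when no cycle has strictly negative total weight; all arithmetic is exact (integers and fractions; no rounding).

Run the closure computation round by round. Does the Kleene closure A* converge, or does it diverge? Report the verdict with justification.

D(0):
  [0, -2, 8, ∞]
  [19, 0, 1, ∞]
  [-1, 2, 0, -3]
  [-6, 5, 19, 0]
D(1):
  [0, -2, 8, ∞]
  [19, 0, 1, ∞]
  [-1, -3, 0, -3]
  [-6, -8, 2, 0]
Detection: at round 2, diagonal entry (2, 2) turns strictly negative.
Key observation: the cycle 2->0->1->2 has total weight (-1) + (-2) + 1, which is strictly negative.
Answer: DIVERGES — negative cycle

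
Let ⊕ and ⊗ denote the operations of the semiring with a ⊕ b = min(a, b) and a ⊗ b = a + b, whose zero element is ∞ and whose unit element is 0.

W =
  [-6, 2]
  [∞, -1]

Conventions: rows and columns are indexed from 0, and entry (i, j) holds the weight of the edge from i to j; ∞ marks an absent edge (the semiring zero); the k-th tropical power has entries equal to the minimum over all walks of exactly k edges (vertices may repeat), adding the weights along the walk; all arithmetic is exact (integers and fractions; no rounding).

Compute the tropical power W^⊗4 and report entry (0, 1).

W^⊗2:
  [-12, -4]
  [∞, -2]
W^⊗3:
  [-18, -10]
  [∞, -3]
W^⊗4:
  [-24, -16]
  [∞, -4]
Key observation: the optimum is the walk 0->0->0->0->1, with weight (-6) + (-6) + (-6) + 2 = -16.
Optimal value attained by: walk 0->0->0->0->1.
Answer: (W^⊗4)[0][1] = -16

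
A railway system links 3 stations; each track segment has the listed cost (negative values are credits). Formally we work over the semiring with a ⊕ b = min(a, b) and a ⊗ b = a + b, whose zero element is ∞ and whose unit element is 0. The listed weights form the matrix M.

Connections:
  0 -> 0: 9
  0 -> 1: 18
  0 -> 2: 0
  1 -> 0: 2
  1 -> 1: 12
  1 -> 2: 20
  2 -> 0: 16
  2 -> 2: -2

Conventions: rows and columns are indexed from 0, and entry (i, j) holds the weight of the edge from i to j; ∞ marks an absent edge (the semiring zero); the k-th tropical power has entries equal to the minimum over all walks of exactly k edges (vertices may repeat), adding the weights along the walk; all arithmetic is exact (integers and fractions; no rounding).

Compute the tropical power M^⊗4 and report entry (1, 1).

M^⊗2:
  [16, 27, -2]
  [11, 20, 2]
  [14, 34, -4]
M^⊗3:
  [14, 34, -4]
  [18, 29, 0]
  [12, 32, -6]
M^⊗4:
  [12, 32, -6]
  [16, 36, -2]
  [10, 30, -8]
Key observation: the optimum is the walk 1->0->2->0->1, with weight 2 + 0 + 16 + 18 = 36.
Optimal value attained by: walk 1->0->2->0->1.
Answer: (M^⊗4)[1][1] = 36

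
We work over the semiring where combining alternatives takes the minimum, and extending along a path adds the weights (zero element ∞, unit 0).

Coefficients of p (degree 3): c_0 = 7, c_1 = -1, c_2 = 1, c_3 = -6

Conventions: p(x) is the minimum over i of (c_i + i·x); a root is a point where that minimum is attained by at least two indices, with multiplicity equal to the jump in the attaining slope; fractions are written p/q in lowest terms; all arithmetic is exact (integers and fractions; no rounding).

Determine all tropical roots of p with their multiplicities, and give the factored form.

hull edge (i=0, c=7) to (i=1, c=-1): slope -8, span 1
hull edge (i=1, c=-1) to (i=3, c=-6): slope -5/2, span 2
Factored form: p(x) = -6 ⊗ (x ⊕ 5/2) ⊗ (x ⊕ 5/2) ⊗ (x ⊕ 8)
Answer: roots = 5/2 (mult 2), 8 (mult 1)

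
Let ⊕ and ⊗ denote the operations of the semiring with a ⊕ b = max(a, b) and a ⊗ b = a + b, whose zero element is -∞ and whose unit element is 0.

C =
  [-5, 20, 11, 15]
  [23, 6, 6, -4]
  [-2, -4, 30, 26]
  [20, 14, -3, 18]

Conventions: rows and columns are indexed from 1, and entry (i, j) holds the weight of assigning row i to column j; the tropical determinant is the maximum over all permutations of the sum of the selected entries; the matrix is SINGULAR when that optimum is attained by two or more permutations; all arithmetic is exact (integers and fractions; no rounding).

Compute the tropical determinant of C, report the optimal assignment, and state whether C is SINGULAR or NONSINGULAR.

σ = (1, 2, 3, 4): (-5) + 6 + 30 + 18 = 49
σ = (1, 2, 4, 3): (-5) + 6 + 26 + (-3) = 24
σ = (1, 3, 2, 4): (-5) + 6 + (-4) + 18 = 15
σ = (1, 3, 4, 2): (-5) + 6 + 26 + 14 = 41
σ = (1, 4, 2, 3): (-5) + (-4) + (-4) + (-3) = -16
σ = (1, 4, 3, 2): (-5) + (-4) + 30 + 14 = 35
σ = (2, 1, 3, 4): 20 + 23 + 30 + 18 = 91
σ = (2, 1, 4, 3): 20 + 23 + 26 + (-3) = 66
σ = (2, 3, 1, 4): 20 + 6 + (-2) + 18 = 42
σ = (2, 3, 4, 1): 20 + 6 + 26 + 20 = 72
σ = (2, 4, 1, 3): 20 + (-4) + (-2) + (-3) = 11
σ = (2, 4, 3, 1): 20 + (-4) + 30 + 20 = 66
σ = (3, 1, 2, 4): 11 + 23 + (-4) + 18 = 48
σ = (3, 1, 4, 2): 11 + 23 + 26 + 14 = 74
σ = (3, 2, 1, 4): 11 + 6 + (-2) + 18 = 33
σ = (3, 2, 4, 1): 11 + 6 + 26 + 20 = 63
σ = (3, 4, 1, 2): 11 + (-4) + (-2) + 14 = 19
σ = (3, 4, 2, 1): 11 + (-4) + (-4) + 20 = 23
σ = (4, 1, 2, 3): 15 + 23 + (-4) + (-3) = 31
σ = (4, 1, 3, 2): 15 + 23 + 30 + 14 = 82
σ = (4, 2, 1, 3): 15 + 6 + (-2) + (-3) = 16
σ = (4, 2, 3, 1): 15 + 6 + 30 + 20 = 71
σ = (4, 3, 1, 2): 15 + 6 + (-2) + 14 = 33
σ = (4, 3, 2, 1): 15 + 6 + (-4) + 20 = 37
Optimal value attained by: σ = (2, 1, 3, 4).
Answer: det⊕(C) = 91; verdict: NONSINGULAR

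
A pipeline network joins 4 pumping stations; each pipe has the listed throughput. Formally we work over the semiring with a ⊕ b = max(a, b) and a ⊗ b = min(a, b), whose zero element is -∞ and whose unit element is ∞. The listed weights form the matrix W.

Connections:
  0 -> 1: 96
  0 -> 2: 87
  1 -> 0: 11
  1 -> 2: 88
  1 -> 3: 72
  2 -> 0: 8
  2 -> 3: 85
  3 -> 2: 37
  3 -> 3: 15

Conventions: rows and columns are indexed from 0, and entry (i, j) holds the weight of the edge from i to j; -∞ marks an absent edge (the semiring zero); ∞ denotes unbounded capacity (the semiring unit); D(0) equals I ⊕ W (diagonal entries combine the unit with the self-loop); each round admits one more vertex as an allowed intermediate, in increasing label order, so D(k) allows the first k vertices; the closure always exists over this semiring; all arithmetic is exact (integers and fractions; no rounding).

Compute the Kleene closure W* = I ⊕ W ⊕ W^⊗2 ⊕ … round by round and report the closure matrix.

D(0):
  [∞, 96, 87, -∞]
  [11, ∞, 88, 72]
  [8, -∞, ∞, 85]
  [-∞, -∞, 37, ∞]
D(1):
  [∞, 96, 87, -∞]
  [11, ∞, 88, 72]
  [8, 8, ∞, 85]
  [-∞, -∞, 37, ∞]
D(2):
  [∞, 96, 88, 72]
  [11, ∞, 88, 72]
  [8, 8, ∞, 85]
  [-∞, -∞, 37, ∞]
D(3):
  [∞, 96, 88, 85]
  [11, ∞, 88, 85]
  [8, 8, ∞, 85]
  [8, 8, 37, ∞]
D(4):
  [∞, 96, 88, 85]
  [11, ∞, 88, 85]
  [8, 8, ∞, 85]
  [8, 8, 37, ∞]
Answer: W* = [[∞, 96, 88, 85], [11, ∞, 88, 85], [8, 8, ∞, 85], [8, 8, 37, ∞]]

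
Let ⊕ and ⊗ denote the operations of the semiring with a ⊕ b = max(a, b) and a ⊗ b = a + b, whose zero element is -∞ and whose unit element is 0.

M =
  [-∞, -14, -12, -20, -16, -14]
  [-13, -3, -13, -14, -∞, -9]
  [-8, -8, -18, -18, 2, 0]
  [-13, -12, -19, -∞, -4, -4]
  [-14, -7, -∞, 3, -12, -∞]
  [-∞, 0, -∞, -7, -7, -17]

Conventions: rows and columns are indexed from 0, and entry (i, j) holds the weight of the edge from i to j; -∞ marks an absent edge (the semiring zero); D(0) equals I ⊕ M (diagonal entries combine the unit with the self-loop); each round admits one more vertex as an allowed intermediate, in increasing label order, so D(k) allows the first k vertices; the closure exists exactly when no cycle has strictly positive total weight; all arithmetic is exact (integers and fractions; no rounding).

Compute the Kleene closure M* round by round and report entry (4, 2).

D(0):
  [0, -14, -12, -20, -16, -14]
  [-13, 0, -13, -14, -∞, -9]
  [-8, -8, 0, -18, 2, 0]
  [-13, -12, -19, 0, -4, -4]
  [-14, -7, -∞, 3, 0, -∞]
  [-∞, 0, -∞, -7, -7, 0]
D(1):
  [0, -14, -12, -20, -16, -14]
  [-13, 0, -13, -14, -29, -9]
  [-8, -8, 0, -18, 2, 0]
  [-13, -12, -19, 0, -4, -4]
  [-14, -7, -26, 3, 0, -28]
  [-∞, 0, -∞, -7, -7, 0]
D(2):
  [0, -14, -12, -20, -16, -14]
  [-13, 0, -13, -14, -29, -9]
  [-8, -8, 0, -18, 2, 0]
  [-13, -12, -19, 0, -4, -4]
  [-14, -7, -20, 3, 0, -16]
  [-13, 0, -13, -7, -7, 0]
D(3):
  [0, -14, -12, -20, -10, -12]
  [-13, 0, -13, -14, -11, -9]
  [-8, -8, 0, -18, 2, 0]
  [-13, -12, -19, 0, -4, -4]
  [-14, -7, -20, 3, 0, -16]
  [-13, 0, -13, -7, -7, 0]
D(4):
  [0, -14, -12, -20, -10, -12]
  [-13, 0, -13, -14, -11, -9]
  [-8, -8, 0, -18, 2, 0]
  [-13, -12, -19, 0, -4, -4]
  [-10, -7, -16, 3, 0, -1]
  [-13, 0, -13, -7, -7, 0]
D(5):
  [0, -14, -12, -7, -10, -11]
  [-13, 0, -13, -8, -11, -9]
  [-8, -5, 0, 5, 2, 1]
  [-13, -11, -19, 0, -4, -4]
  [-10, -7, -16, 3, 0, -1]
  [-13, 0, -13, -4, -7, 0]
D(6):
  [0, -11, -12, -7, -10, -11]
  [-13, 0, -13, -8, -11, -9]
  [-8, 1, 0, 5, 2, 1]
  [-13, -4, -17, 0, -4, -4]
  [-10, -1, -14, 3, 0, -1]
  [-13, 0, -13, -4, -7, 0]
Answer: M*[4][2] = -14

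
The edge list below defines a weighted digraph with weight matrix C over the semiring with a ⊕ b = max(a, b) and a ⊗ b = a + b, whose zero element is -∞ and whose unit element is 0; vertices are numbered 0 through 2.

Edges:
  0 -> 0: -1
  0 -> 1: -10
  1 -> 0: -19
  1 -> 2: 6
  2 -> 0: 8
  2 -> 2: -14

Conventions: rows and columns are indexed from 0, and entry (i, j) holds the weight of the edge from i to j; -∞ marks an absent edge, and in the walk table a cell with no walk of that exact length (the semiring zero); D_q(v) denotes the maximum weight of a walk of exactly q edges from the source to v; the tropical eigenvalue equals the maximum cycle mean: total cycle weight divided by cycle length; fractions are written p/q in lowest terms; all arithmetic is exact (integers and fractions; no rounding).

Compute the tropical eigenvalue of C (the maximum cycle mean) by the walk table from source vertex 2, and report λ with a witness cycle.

q=0: [-∞, -∞, 0]
q=1: [8, -∞, -14]
q=2: [7, -2, -28]
q=3: [6, -3, 4]
Optimal cycle mean attained by: cycle 0->1->2->0, total (-10) + 6 + 8, length 3.
Answer: λ = 4/3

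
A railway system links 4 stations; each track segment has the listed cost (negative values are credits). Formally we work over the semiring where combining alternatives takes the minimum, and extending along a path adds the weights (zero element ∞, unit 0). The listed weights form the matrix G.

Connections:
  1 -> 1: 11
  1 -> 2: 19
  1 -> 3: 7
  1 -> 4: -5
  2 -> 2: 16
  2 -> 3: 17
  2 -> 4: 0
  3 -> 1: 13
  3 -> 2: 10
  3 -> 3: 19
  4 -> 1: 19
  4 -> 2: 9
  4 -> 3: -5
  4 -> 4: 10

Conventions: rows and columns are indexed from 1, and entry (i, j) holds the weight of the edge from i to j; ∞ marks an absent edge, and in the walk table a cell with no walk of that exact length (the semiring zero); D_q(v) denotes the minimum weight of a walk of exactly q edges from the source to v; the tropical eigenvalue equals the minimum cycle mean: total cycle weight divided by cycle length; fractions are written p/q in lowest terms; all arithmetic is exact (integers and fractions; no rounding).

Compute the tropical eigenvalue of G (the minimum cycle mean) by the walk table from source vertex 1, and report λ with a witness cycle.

q=0: [0, ∞, ∞, ∞]
q=1: [11, 19, 7, -5]
q=2: [14, 4, -10, 5]
q=3: [3, 0, 0, 4]
q=4: [13, 10, -1, -2]
Optimal cycle mean attained by: cycle 1->4->3->1, total (-5) + (-5) + 13, length 3.
Answer: λ = 1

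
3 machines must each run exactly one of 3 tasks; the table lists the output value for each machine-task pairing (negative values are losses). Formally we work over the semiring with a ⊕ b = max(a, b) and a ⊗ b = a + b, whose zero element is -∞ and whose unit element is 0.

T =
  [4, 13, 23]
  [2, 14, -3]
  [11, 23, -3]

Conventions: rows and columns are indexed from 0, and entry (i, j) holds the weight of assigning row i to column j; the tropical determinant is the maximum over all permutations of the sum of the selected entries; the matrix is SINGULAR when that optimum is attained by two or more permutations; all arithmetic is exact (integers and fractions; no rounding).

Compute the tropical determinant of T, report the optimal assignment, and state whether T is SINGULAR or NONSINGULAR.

σ = (0, 1, 2): 4 + 14 + (-3) = 15
σ = (0, 2, 1): 4 + (-3) + 23 = 24
σ = (1, 0, 2): 13 + 2 + (-3) = 12
σ = (1, 2, 0): 13 + (-3) + 11 = 21
σ = (2, 0, 1): 23 + 2 + 23 = 48
σ = (2, 1, 0): 23 + 14 + 11 = 48
Optimal value attained by: σ = (2, 0, 1).
Answer: det⊕(T) = 48; verdict: SINGULAR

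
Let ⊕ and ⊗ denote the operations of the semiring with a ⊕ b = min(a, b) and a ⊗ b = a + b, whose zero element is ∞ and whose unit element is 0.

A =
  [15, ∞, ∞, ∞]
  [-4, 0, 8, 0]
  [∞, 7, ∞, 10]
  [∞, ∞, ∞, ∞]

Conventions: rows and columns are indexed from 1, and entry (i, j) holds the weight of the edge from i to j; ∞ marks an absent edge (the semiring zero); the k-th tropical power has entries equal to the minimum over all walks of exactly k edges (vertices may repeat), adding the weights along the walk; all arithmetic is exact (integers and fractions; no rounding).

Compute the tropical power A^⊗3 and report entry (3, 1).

A^⊗2:
  [30, ∞, ∞, ∞]
  [-4, 0, 8, 0]
  [3, 7, 15, 7]
  [∞, ∞, ∞, ∞]
A^⊗3:
  [45, ∞, ∞, ∞]
  [-4, 0, 8, 0]
  [3, 7, 15, 7]
  [∞, ∞, ∞, ∞]
Key observation: the optimum is the walk 3->2->2->1, with weight 7 + 0 + (-4) = 3.
Optimal value attained by: walk 3->2->2->1.
Answer: (A^⊗3)[3][1] = 3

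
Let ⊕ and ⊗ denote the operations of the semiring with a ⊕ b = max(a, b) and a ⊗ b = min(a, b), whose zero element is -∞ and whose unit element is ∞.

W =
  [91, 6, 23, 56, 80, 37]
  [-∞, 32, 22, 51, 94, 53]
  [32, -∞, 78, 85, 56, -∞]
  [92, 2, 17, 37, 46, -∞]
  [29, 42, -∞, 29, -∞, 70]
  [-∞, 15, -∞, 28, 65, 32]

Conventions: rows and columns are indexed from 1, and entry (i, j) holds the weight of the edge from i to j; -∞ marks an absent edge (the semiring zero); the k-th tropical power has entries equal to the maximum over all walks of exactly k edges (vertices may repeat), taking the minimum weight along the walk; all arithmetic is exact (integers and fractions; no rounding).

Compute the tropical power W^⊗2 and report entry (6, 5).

W^⊗2:
  [91, 42, 23, 56, 80, 70]
  [51, 42, 22, 37, 53, 70]
  [85, 42, 78, 78, 56, 56]
  [91, 42, 23, 56, 80, 46]
  [29, 32, 23, 42, 65, 42]
  [29, 42, 17, 29, 32, 65]
Key observation: the optimum is the walk 6->6->5, with weight 32 min 65 = 32.
Optimal value attained by: walk 6->6->5.
Answer: (W^⊗2)[6][5] = 32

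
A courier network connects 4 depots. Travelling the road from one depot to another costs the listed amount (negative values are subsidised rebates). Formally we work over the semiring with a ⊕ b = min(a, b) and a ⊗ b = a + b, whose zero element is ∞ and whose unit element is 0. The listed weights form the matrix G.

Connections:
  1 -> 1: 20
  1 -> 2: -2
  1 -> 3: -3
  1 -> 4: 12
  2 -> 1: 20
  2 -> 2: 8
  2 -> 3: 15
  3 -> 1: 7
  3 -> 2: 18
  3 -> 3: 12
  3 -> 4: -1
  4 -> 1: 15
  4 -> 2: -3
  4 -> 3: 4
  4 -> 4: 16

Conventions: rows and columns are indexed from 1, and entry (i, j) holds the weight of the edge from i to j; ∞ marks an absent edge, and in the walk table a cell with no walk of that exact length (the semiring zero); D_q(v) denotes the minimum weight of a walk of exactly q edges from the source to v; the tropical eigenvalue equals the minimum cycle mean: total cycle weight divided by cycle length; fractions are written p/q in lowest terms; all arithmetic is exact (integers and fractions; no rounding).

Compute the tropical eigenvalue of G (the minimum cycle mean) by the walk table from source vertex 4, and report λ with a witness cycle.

q=0: [∞, ∞, ∞, 0]
q=1: [15, -3, 4, 16]
q=2: [11, 5, 12, 3]
q=3: [18, 0, 7, 11]
q=4: [14, 8, 15, 6]
Optimal cycle mean attained by: cycle 3->4->3, total (-1) + 4, length 2.
Answer: λ = 3/2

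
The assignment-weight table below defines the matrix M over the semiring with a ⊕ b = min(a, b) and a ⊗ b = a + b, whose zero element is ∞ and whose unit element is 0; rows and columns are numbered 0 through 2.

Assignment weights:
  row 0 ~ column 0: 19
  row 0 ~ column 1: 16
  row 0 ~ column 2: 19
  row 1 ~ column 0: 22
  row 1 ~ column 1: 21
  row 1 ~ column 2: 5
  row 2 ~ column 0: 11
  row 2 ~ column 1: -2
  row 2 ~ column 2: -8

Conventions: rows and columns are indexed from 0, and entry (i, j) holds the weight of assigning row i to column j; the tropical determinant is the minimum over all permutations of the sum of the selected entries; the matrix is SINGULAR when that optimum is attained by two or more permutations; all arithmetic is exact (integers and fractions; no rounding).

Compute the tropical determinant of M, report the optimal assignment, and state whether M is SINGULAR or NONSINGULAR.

σ = (0, 1, 2): 19 + 21 + (-8) = 32
σ = (0, 2, 1): 19 + 5 + (-2) = 22
σ = (1, 0, 2): 16 + 22 + (-8) = 30
σ = (1, 2, 0): 16 + 5 + 11 = 32
σ = (2, 0, 1): 19 + 22 + (-2) = 39
σ = (2, 1, 0): 19 + 21 + 11 = 51
Optimal value attained by: σ = (0, 2, 1).
Answer: det⊕(M) = 22; verdict: NONSINGULAR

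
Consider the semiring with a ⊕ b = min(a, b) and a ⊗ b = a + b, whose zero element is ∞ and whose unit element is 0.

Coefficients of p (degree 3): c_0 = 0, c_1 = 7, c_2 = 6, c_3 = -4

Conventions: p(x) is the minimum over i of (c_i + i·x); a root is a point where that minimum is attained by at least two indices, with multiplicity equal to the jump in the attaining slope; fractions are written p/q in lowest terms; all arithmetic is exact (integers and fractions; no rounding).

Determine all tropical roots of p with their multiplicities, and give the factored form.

hull edge (i=0, c=0) to (i=3, c=-4): slope -4/3, span 3
Factored form: p(x) = -4 ⊗ (x ⊕ 4/3) ⊗ (x ⊕ 4/3) ⊗ (x ⊕ 4/3)
Answer: roots = 4/3 (mult 3)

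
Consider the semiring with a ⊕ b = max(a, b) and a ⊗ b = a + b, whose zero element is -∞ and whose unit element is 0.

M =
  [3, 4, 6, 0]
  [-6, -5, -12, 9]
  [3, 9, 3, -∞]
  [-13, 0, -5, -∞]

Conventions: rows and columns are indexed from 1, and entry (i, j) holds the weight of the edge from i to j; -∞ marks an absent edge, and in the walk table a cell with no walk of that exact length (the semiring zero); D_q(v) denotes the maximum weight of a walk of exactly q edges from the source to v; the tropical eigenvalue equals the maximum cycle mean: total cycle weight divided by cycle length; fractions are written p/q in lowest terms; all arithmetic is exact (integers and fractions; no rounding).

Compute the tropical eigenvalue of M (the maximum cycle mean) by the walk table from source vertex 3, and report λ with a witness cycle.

q=0: [-∞, -∞, 0, -∞]
q=1: [3, 9, 3, -∞]
q=2: [6, 12, 9, 18]
q=3: [12, 18, 13, 21]
q=4: [16, 22, 18, 27]
Optimal cycle mean attained by: cycle 1->3->1, total 6 + 3, length 2.
Answer: λ = 9/2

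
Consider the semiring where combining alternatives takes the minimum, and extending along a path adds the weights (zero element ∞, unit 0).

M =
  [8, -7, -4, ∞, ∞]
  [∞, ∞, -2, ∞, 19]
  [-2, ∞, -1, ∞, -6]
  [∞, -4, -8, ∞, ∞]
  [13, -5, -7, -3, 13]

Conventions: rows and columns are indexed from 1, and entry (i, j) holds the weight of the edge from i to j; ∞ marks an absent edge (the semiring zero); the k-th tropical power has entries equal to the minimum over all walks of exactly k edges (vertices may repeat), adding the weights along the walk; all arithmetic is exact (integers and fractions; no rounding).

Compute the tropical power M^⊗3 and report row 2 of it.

M^⊗2:
  [-6, 1, -9, ∞, -10]
  [-4, 14, -3, 16, -8]
  [-3, -11, -13, -9, -7]
  [-10, ∞, -9, ∞, -14]
  [-9, -7, -11, 10, -13]
M^⊗3:
  [-11, -15, -17, -13, -15]
  [-5, -13, -15, -11, -9]
  [-15, -13, -17, -10, -19]
  [-11, -19, -21, -17, -15]
  [-13, -18, -20, -16, -17]
Answer: row 2 of M^⊗3 = [-5, -13, -15, -11, -9]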